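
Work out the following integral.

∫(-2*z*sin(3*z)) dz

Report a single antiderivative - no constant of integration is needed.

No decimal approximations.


Answer: 2*z*cos(3*z)/3 - 2*sin(3*z)/9.


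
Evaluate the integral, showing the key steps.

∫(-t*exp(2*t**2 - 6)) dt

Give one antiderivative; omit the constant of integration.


Step 1. Substitute u = t**2 - 3, turning ∫(-t*exp(2*t**2 - 6)) dt into ∫(-exp(2*u)/2) du: now ∫(-exp(2*u)/2) du.
Step 2. Evaluate the standard form: now -exp(2*u)/4.
Step 3. Substitute back u = t**2 - 3: now -exp(2*t**2 - 6)/4.
Answer: -exp(2*t**2 - 6)/4.


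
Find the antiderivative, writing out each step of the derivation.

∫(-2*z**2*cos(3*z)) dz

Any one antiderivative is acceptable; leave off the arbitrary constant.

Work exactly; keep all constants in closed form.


Step 1. Integrate ∫(-2*z**2*cos(3*z)) dz by parts with u = z**2, dv = (-2*cos(3*z)) dz, so v = -2*sin(3*z)/3: now -2*z**2*sin(3*z)/3 + ∫(4*z*sin(3*z)/3) dz.
Step 2. Integrate ∫(4*z*sin(3*z)/3) dz by parts with u = z, dv = (4*sin(3*z)/3) dz, so v = -4*cos(3*z)/9: now -2*z**2*sin(3*z)/3 - 4*z*cos(3*z)/9 + ∫(4*cos(3*z)/9) dz.
Step 3. Evaluate the standard form: now -2*z**2*sin(3*z)/3 - 4*z*cos(3*z)/9 + 4*sin(3*z)/27.
Answer: -2*z**2*sin(3*z)/3 - 4*z*cos(3*z)/9 + 4*sin(3*z)/27.


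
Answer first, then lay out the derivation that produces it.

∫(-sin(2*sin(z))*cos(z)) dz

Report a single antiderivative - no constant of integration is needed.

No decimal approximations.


The answer is cos(2*sin(z))/2.
Step 1. Substitute u = sin(z), turning ∫(-sin(2*sin(z))*cos(z)) dz into ∫(-sin(2*u)) du: now ∫(-sin(2*u)) du.
Step 2. Evaluate the standard form: now cos(2*u)/2.
Step 3. Substitute back u = sin(z): now cos(2*sin(z))/2.
Answer: cos(2*sin(z))/2.


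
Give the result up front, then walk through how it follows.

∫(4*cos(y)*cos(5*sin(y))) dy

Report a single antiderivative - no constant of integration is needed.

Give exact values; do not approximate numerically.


The answer is 4*sin(5*sin(y))/5.
Step 1. Substitute u = sin(y), turning ∫(4*cos(y)*cos(5*sin(y))) dy into ∫(4*cos(5*u)) du: now ∫(4*cos(5*u)) du.
Step 2. Evaluate the standard form: now 4*sin(5*u)/5.
Step 3. Substitute back u = sin(y): now 4*sin(5*sin(y))/5.
Answer: 4*sin(5*sin(y))/5.


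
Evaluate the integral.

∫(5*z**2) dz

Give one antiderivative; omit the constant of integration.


Answer: 5*z**3/3.


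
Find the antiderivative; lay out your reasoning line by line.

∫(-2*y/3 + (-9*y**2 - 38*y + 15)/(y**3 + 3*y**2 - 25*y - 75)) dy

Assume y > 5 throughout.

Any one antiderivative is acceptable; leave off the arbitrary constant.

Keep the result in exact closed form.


Step 1. Rewrite: now ∫(-2*y/3) dy + ∫((-9*y**2 - 38*y + 15)/(y**3 + 3*y**2 - 25*y - 75)) dy.
Step 2. Evaluate the standard form: now -y**2/3 + ∫((-9*y**2 - 38*y + 15)/(y**3 + 3*y**2 - 25*y - 75)) dy.
Step 3. Decompose ∫((-9*y**2 - 38*y + 15)/(y**3 + 3*y**2 - 25*y - 75)) dy by partial fractions, (-9*y**2 - 38*y + 15)/(y**3 + 3*y**2 - 25*y - 75) = -1/(y + 5) - 3/(y + 3) - 5/(y - 5): now -y**2/3 + ∫(-5/(y - 5)) dy + ∫(-3/(y + 3)) dy + ∫(-1/(y + 5)) dy.
Step 4. Evaluate the standard form [assuming y > -5]: now -y**2/3 - log(y + 5) + ∫(-5/(y - 5)) dy + ∫(-3/(y + 3)) dy.
Step 5. Evaluate the standard form [assuming y > 5]: now -y**2/3 - 5*log(y - 5) - log(y + 5) + ∫(-3/(y + 3)) dy.
Step 6. Evaluate the standard form [assuming y > -3]: now -y**2/3 - 5*log(y - 5) - 3*log(y + 3) - log(y + 5).
Answer: -y**2/3 - 5*log(y - 5) - 3*log(y + 3) - log(y + 5).


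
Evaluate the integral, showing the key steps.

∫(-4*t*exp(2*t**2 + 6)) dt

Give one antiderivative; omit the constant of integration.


Step 1. Substitute u = t**2 + 3, turning ∫(-4*t*exp(2*t**2 + 6)) dt into ∫(-2*exp(2*u)) du: now ∫(-2*exp(2*u)) du.
Step 2. Evaluate the standard form: now -exp(2*u).
Step 3. Substitute back u = t**2 + 3: now -exp(2*t**2 + 6).
Answer: -exp(2*t**2 + 6).


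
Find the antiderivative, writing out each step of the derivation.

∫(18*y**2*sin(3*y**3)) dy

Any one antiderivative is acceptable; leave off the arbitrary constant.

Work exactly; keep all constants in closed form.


Step 1. Substitute u = y**3, turning ∫(18*y**2*sin(3*y**3)) dy into ∫(6*sin(3*u)) du: now ∫(6*sin(3*u)) du.
Step 2. Evaluate the standard form: now -2*cos(3*u).
Step 3. Substitute back u = y**3: now -2*cos(3*y**3).
Answer: -2*cos(3*y**3).


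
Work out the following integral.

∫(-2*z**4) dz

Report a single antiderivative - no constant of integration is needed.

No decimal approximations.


Answer: -2*z**5/5.


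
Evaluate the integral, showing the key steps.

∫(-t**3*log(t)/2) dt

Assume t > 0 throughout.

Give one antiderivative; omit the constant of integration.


Step 1. Integrate ∫(-t**3*log(t)/2) dt by parts with u = log(t), dv = (-t**3/2) dt, so v = -t**4/8 [assuming t > 0]: now -t**4*log(t)/8 + ∫(t**3/8) dt.
Step 2. Evaluate the standard form: now -t**4*log(t)/8 + t**4/32.
Answer: -t**4*log(t)/8 + t**4/32.


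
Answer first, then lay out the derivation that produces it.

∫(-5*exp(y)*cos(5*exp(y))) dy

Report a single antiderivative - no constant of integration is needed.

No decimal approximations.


The answer is -sin(5*exp(y)).
Step 1. Substitute u = exp(y), turning ∫(-5*exp(y)*cos(5*exp(y))) dy into ∫(-5*cos(5*u)) du: now ∫(-5*cos(5*u)) du.
Step 2. Evaluate the standard form: now -sin(5*u).
Step 3. Substitute back u = exp(y): now -sin(5*exp(y)).
Answer: -sin(5*exp(y)).


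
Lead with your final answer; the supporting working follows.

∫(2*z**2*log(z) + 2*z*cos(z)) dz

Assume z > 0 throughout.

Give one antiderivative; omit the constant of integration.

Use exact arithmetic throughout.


The answer is 2*z**3*log(z)/3 - 2*z**3/9 + 2*z*sin(z) + 2*cos(z).
Step 1. Rewrite: now ∫(2*z*cos(z)) dz + ∫(2*z**2*log(z)) dz.
Step 2. Integrate ∫(2*z**2*log(z)) dz by parts with u = log(z), dv = (2*z**2) dz, so v = 2*z**3/3 [assuming z > 0]: now 2*z**3*log(z)/3 + ∫(-2*z**2/3) dz + ∫(2*z*cos(z)) dz.
Step 3. Evaluate the standard form: now 2*z**3*log(z)/3 - 2*z**3/9 + ∫(2*z*cos(z)) dz.
Step 4. Integrate ∫(2*z*cos(z)) dz by parts with u = z, dv = (2*cos(z)) dz, so v = 2*sin(z): now 2*z**3*log(z)/3 - 2*z**3/9 + 2*z*sin(z) + ∫(-2*sin(z)) dz.
Step 5. Evaluate the standard form: now 2*z**3*log(z)/3 - 2*z**3/9 + 2*z*sin(z) + 2*cos(z).
Answer: 2*z**3*log(z)/3 - 2*z**3/9 + 2*z*sin(z) + 2*cos(z).


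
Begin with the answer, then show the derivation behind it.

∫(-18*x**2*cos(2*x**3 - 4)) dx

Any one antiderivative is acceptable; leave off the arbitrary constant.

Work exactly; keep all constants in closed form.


The answer is -3*sin(2*x**3 - 4).
Step 1. Substitute u = x**3 - 2, turning ∫(-18*x**2*cos(2*x**3 - 4)) dx into ∫(-6*cos(2*u)) du: now ∫(-6*cos(2*u)) du.
Step 2. Evaluate the standard form: now -3*sin(2*u).
Step 3. Substitute back u = x**3 - 2: now -3*sin(2*x**3 - 4).
Answer: -3*sin(2*x**3 - 4).


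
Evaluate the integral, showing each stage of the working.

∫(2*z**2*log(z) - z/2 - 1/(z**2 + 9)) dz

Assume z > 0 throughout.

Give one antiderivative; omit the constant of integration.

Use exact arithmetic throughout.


Step 1. Rewrite: now ∫(-z/2) dz + ∫(2*z**2*log(z)) dz + ∫(-1/(z**2 + 9)) dz.
Step 2. Evaluate the standard form: now -atan(z/3)/3 + ∫(-z/2) dz + ∫(2*z**2*log(z)) dz.
Step 3. Evaluate the standard form: now -z**2/4 - atan(z/3)/3 + ∫(2*z**2*log(z)) dz.
Step 4. Integrate ∫(2*z**2*log(z)) dz by parts with u = log(z), dv = (2*z**2) dz, so v = 2*z**3/3 [assuming z > 0]: now 2*z**3*log(z)/3 - z**2/4 - atan(z/3)/3 + ∫(-2*z**2/3) dz.
Step 5. Evaluate the standard form: now 2*z**3*log(z)/3 - 2*z**3/9 - z**2/4 - atan(z/3)/3.
Answer: 2*z**3*log(z)/3 - 2*z**3/9 - z**2/4 - atan(z/3)/3.


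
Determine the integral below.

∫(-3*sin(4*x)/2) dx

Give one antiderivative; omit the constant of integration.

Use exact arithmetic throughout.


Answer: 3*cos(4*x)/8.


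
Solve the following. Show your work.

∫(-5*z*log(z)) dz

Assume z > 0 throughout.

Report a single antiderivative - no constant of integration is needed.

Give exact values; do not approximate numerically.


Step 1. Integrate ∫(-5*z*log(z)) dz by parts with u = log(z), dv = (-5*z) dz, so v = -5*z**2/2 [assuming z > 0]: now -5*z**2*log(z)/2 + ∫(5*z/2) dz.
Step 2. Evaluate the standard form: now -5*z**2*log(z)/2 + 5*z**2/4.
Answer: -5*z**2*log(z)/2 + 5*z**2/4.


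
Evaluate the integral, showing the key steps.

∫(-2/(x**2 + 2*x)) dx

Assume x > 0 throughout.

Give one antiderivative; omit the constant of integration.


Step 1. Decompose ∫(-2/(x**2 + 2*x)) dx by partial fractions, -2/(x**2 + 2*x) = 1/(x + 2) - 1/x: now ∫(-1/x) dx + ∫(1/(x + 2)) dx.
Step 2. Evaluate the standard form [assuming x > -2]: now log(x + 2) + ∫(-1/x) dx.
Step 3. Evaluate the standard form [assuming x > 0]: now -log(x) + log(x + 2).
Answer: -log(x) + log(x + 2).


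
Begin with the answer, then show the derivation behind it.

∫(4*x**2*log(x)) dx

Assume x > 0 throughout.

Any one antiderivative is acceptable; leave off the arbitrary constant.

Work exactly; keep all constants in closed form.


The answer is 4*x**3*log(x)/3 - 4*x**3/9.
Step 1. Integrate ∫(4*x**2*log(x)) dx by parts with u = log(x), dv = (4*x**2) dx, so v = 4*x**3/3 [assuming x > 0]: now 4*x**3*log(x)/3 + ∫(-4*x**2/3) dx.
Step 2. Evaluate the standard form: now 4*x**3*log(x)/3 - 4*x**3/9.
Answer: 4*x**3*log(x)/3 - 4*x**3/9.


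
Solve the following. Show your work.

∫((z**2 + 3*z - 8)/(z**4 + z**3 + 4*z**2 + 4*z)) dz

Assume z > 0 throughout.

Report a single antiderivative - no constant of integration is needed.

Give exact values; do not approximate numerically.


Step 1. Decompose ∫((z**2 + 3*z - 8)/(z**4 + z**3 + 4*z**2 + 4*z)) dz by partial fractions, (z**2 + 3*z - 8)/(z**4 + z**3 + 4*z**2 + 4*z) = 3/(z**2 + 4) + 2/(z + 1) - 2/z: now ∫(-2/z) dz + ∫(2/(z + 1)) dz + ∫(3/(z**2 + 4)) dz.
Step 2. Evaluate the standard form [assuming z > -1]: now 2*log(z + 1) + ∫(-2/z) dz + ∫(3/(z**2 + 4)) dz.
Step 3. Evaluate the standard form [assuming z > 0]: now -2*log(z) + 2*log(z + 1) + ∫(3/(z**2 + 4)) dz.
Step 4. Evaluate the standard form: now -2*log(z) + 2*log(z + 1) + 3*atan(z/2)/2.
Answer: -2*log(z) + 2*log(z + 1) + 3*atan(z/2)/2.


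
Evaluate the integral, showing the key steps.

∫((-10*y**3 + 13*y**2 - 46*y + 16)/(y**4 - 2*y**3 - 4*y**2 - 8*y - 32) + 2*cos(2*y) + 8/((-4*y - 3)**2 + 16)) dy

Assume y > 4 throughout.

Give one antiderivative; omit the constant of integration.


Step 1. Rewrite: now ∫((-10*y**3 + 13*y**2 - 46*y + 16)/(y**4 - 2*y**3 - 4*y**2 - 8*y - 32)) dy + ∫(8/((-4*y - 3)**2 + 16)) dy + ∫(2*cos(2*y)) dy.
Step 2. Substitute u = -4*y - 3, turning ∫(8/((-4*y - 3)**2 + 16)) dy into ∫(-2/(u**2 + 16)) du: now ∫((-10*y**3 + 13*y**2 - 46*y + 16)/(y**4 - 2*y**3 - 4*y**2 - 8*y - 32)) dy + ∫(-2/(u**2 + 16)) du + ∫(2*cos(2*y)) dy.
Step 3. Evaluate the standard form: now -atan(u/4)/2 + ∫((-10*y**3 + 13*y**2 - 46*y + 16)/(y**4 - 2*y**3 - 4*y**2 - 8*y - 32)) dy + ∫(2*cos(2*y)) dy.
Step 4. Substitute back u = -4*y - 3: now atan(y + 3/4)/2 + ∫((-10*y**3 + 13*y**2 - 46*y + 16)/(y**4 - 2*y**3 - 4*y**2 - 8*y - 32)) dy + ∫(2*cos(2*y)) dy.
Step 5. Decompose ∫((-10*y**3 + 13*y**2 - 46*y + 16)/(y**4 - 2*y**3 - 4*y**2 - 8*y - 32)) dy by partial fractions, (-10*y**3 + 13*y**2 - 46*y + 16)/(y**4 - 2*y**3 - 4*y**2 - 8*y - 32) = 3/(y**2 + 4) - 5/(y + 2) - 5/(y - 4): now atan(y + 3/4)/2 + ∫(-5/(y - 4)) dy + ∫(-5/(y + 2)) dy + ∫(3/(y**2 + 4)) dy + ∫(2*cos(2*y)) dy.
Step 6. Evaluate the standard form [assuming y > -2]: now -5*log(y + 2) + atan(y + 3/4)/2 + ∫(-5/(y - 4)) dy + ∫(3/(y**2 + 4)) dy + ∫(2*cos(2*y)) dy.
Step 7. Evaluate the standard form [assuming y > 4]: now -5*log(y - 4) - 5*log(y + 2) + atan(y + 3/4)/2 + ∫(3/(y**2 + 4)) dy + ∫(2*cos(2*y)) dy.
Step 8. Evaluate the standard form: now -5*log(y - 4) - 5*log(y + 2) + 3*atan(y/2)/2 + atan(y + 3/4)/2 + ∫(2*cos(2*y)) dy.
Step 9. Evaluate the standard form: now -5*log(y - 4) - 5*log(y + 2) + sin(2*y) + 3*atan(y/2)/2 + atan(y + 3/4)/2.
Answer: -5*log(y - 4) - 5*log(y + 2) + sin(2*y) + 3*atan(y/2)/2 + atan(y + 3/4)/2.


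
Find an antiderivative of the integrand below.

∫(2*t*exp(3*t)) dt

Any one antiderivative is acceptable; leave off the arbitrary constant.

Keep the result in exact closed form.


Answer: 2*t*exp(3*t)/3 - 2*exp(3*t)/9.


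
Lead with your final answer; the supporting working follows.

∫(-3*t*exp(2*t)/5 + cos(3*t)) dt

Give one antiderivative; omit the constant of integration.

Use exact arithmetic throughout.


The answer is -3*t*exp(2*t)/10 + 3*exp(2*t)/20 + sin(3*t)/3.
Step 1. Rewrite: now ∫(-3*t*exp(2*t)/5) dt + ∫(cos(3*t)) dt.
Step 2. Integrate ∫(-3*t*exp(2*t)/5) dt by parts with u = t, dv = (-3*exp(2*t)/5) dt, so v = -3*exp(2*t)/10: now -3*t*exp(2*t)/10 + ∫(3*exp(2*t)/10) dt + ∫(cos(3*t)) dt.
Step 3. Evaluate the standard form: now -3*t*exp(2*t)/10 + 3*exp(2*t)/20 + ∫(cos(3*t)) dt.
Step 4. Evaluate the standard form: now -3*t*exp(2*t)/10 + 3*exp(2*t)/20 + sin(3*t)/3.
Answer: -3*t*exp(2*t)/10 + 3*exp(2*t)/20 + sin(3*t)/3.


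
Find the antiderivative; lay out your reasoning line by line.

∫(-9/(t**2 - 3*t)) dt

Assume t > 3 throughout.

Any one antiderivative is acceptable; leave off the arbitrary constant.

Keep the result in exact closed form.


Step 1. Decompose ∫(-9/(t**2 - 3*t)) dt by partial fractions, -9/(t**2 - 3*t) = -3/(t - 3) + 3/t: now ∫(3/t) dt + ∫(-3/(t - 3)) dt.
Step 2. Evaluate the standard form [assuming t > 0]: now 3*log(t) + ∫(-3/(t - 3)) dt.
Step 3. Evaluate the standard form [assuming t > 3]: now 3*log(t) - 3*log(t - 3).
Answer: 3*log(t) - 3*log(t - 3).


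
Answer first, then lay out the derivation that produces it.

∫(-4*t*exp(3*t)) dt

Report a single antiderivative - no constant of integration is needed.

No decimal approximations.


The answer is -4*t*exp(3*t)/3 + 4*exp(3*t)/9.
Step 1. Integrate ∫(-4*t*exp(3*t)) dt by parts with u = t, dv = (-4*exp(3*t)) dt, so v = -4*exp(3*t)/3: now -4*t*exp(3*t)/3 + ∫(4*exp(3*t)/3) dt.
Step 2. Evaluate the standard form: now -4*t*exp(3*t)/3 + 4*exp(3*t)/9.
Answer: -4*t*exp(3*t)/3 + 4*exp(3*t)/9.


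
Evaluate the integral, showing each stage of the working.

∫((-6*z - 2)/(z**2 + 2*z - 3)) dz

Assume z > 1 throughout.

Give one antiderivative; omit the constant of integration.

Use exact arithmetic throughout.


Step 1. Decompose ∫((-6*z - 2)/(z**2 + 2*z - 3)) dz by partial fractions, (-6*z - 2)/(z**2 + 2*z - 3) = -4/(z + 3) - 2/(z - 1): now ∫(-2/(z - 1)) dz + ∫(-4/(z + 3)) dz.
Step 2. Evaluate the standard form [assuming z > 1]: now -2*log(z - 1) + ∫(-4/(z + 3)) dz.
Step 3. Evaluate the standard form [assuming z > -3]: now -2*log(z - 1) - 4*log(z + 3).
Answer: -2*log(z - 1) - 4*log(z + 3).


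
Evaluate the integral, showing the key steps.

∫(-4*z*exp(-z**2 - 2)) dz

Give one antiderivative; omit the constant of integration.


Step 1. Substitute u = z**2 + 2, turning ∫(-4*z*exp(-z**2 - 2)) dz into ∫(-2*exp(-u)) du: now ∫(-2*exp(-u)) du.
Step 2. Evaluate the standard form: now 2*exp(-u).
Step 3. Substitute back u = z**2 + 2: now 2*exp(-z**2 - 2).
Answer: 2*exp(-z**2 - 2).


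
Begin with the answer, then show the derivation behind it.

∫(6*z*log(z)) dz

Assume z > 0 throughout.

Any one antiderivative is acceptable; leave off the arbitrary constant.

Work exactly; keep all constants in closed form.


The answer is 3*z**2*log(z) - 3*z**2/2.
Step 1. Integrate ∫(6*z*log(z)) dz by parts with u = log(z), dv = (6*z) dz, so v = 3*z**2 [assuming z > 0]: now 3*z**2*log(z) + ∫(-3*z) dz.
Step 2. Evaluate the standard form: now 3*z**2*log(z) - 3*z**2/2.
Answer: 3*z**2*log(z) - 3*z**2/2.


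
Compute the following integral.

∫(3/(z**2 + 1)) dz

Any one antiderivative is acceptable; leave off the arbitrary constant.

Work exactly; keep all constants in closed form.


Answer: 3*atan(z).


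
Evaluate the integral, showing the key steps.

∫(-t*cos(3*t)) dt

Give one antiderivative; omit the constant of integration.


Step 1. Integrate ∫(-t*cos(3*t)) dt by parts with u = t, dv = (-cos(3*t)) dt, so v = -sin(3*t)/3: now -t*sin(3*t)/3 + ∫(sin(3*t)/3) dt.
Step 2. Evaluate the standard form: now -t*sin(3*t)/3 - cos(3*t)/9.
Answer: -t*sin(3*t)/3 - cos(3*t)/9.


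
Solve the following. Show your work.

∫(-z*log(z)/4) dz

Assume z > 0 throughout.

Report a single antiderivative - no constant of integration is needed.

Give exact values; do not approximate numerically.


Step 1. Integrate ∫(-z*log(z)/4) dz by parts with u = log(z), dv = (-z/4) dz, so v = -z**2/8 [assuming z > 0]: now -z**2*log(z)/8 + ∫(z/8) dz.
Step 2. Evaluate the standard form: now -z**2*log(z)/8 + z**2/16.
Answer: -z**2*log(z)/8 + z**2/16.


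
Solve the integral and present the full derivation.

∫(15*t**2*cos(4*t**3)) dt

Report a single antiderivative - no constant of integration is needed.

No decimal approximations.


Step 1. Substitute u = t**3, turning ∫(15*t**2*cos(4*t**3)) dt into ∫(5*cos(4*u)) du: now ∫(5*cos(4*u)) du.
Step 2. Evaluate the standard form: now 5*sin(4*u)/4.
Step 3. Substitute back u = t**3: now 5*sin(4*t**3)/4.
Answer: 5*sin(4*t**3)/4.


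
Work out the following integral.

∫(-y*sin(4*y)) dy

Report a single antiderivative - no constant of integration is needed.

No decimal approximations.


Answer: y*cos(4*y)/4 - sin(4*y)/16.


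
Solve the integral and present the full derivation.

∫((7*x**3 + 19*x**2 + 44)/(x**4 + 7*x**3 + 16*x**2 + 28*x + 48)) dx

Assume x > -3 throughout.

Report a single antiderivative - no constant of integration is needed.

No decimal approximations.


Step 1. Decompose ∫((7*x**3 + 19*x**2 + 44)/(x**4 + 7*x**3 + 16*x**2 + 28*x + 48)) dx by partial fractions, (7*x**3 + 19*x**2 + 44)/(x**4 + 7*x**3 + 16*x**2 + 28*x + 48) = -4/(x**2 + 4) + 5/(x + 4) + 2/(x + 3): now ∫(2/(x + 3)) dx + ∫(5/(x + 4)) dx + ∫(-4/(x**2 + 4)) dx.
Step 2. Evaluate the standard form [assuming x > -3]: now 2*log(x + 3) + ∫(5/(x + 4)) dx + ∫(-4/(x**2 + 4)) dx.
Step 3. Evaluate the standard form [assuming x > -4]: now 2*log(x + 3) + 5*log(x + 4) + ∫(-4/(x**2 + 4)) dx.
Step 4. Evaluate the standard form: now 2*log(x + 3) + 5*log(x + 4) - 2*atan(x/2).
Answer: 2*log(x + 3) + 5*log(x + 4) - 2*atan(x/2).


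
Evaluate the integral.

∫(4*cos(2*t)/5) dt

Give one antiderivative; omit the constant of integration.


Answer: 2*sin(2*t)/5.


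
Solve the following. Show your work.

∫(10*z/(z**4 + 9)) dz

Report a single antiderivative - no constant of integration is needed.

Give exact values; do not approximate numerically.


Step 1. Substitute u = z**2, turning ∫(10*z/(z**4 + 9)) dz into ∫(5/(u**2 + 9)) du: now ∫(5/(u**2 + 9)) du.
Step 2. Evaluate the standard form: now 5*atan(u/3)/3.
Step 3. Substitute back u = z**2: now 5*atan(z**2/3)/3.
Answer: 5*atan(z**2/3)/3.


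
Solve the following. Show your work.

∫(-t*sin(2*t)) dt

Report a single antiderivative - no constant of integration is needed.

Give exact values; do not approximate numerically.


Step 1. Integrate ∫(-t*sin(2*t)) dt by parts with u = t, dv = (-sin(2*t)) dt, so v = cos(2*t)/2: now t*cos(2*t)/2 + ∫(-cos(2*t)/2) dt.
Step 2. Evaluate the standard form: now t*cos(2*t)/2 - sin(2*t)/4.
Answer: t*cos(2*t)/2 - sin(2*t)/4.


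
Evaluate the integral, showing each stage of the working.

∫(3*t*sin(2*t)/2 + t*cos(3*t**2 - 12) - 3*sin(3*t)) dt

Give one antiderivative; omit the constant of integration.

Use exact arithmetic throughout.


Step 1. Rewrite: now ∫(3*t*sin(2*t)/2) dt + ∫(t*cos(3*t**2 - 12)) dt + ∫(-3*sin(3*t)) dt.
Step 2. Integrate ∫(3*t*sin(2*t)/2) dt by parts with u = t, dv = (3*sin(2*t)/2) dt, so v = -3*cos(2*t)/4: now -3*t*cos(2*t)/4 + ∫(t*cos(3*t**2 - 12)) dt + ∫(-3*sin(3*t)) dt + ∫(3*cos(2*t)/4) dt.
Step 3. Evaluate the standard form: now -3*t*cos(2*t)/4 + 3*sin(2*t)/8 + ∫(t*cos(3*t**2 - 12)) dt + ∫(-3*sin(3*t)) dt.
Step 4. Substitute u = t**2 - 4, turning ∫(t*cos(3*t**2 - 12)) dt into ∫(cos(3*u)/2) du: now -3*t*cos(2*t)/4 + 3*sin(2*t)/8 + ∫(-3*sin(3*t)) dt + ∫(cos(3*u)/2) du.
Step 5. Evaluate the standard form: now -3*t*cos(2*t)/4 + 3*sin(2*t)/8 + sin(3*u)/6 + ∫(-3*sin(3*t)) dt.
Step 6. Substitute back u = t**2 - 4: now -3*t*cos(2*t)/4 + 3*sin(2*t)/8 + sin(3*t**2 - 12)/6 + ∫(-3*sin(3*t)) dt.
Step 7. Evaluate the standard form: now -3*t*cos(2*t)/4 + 3*sin(2*t)/8 + sin(3*t**2 - 12)/6 + cos(3*t).
Answer: -3*t*cos(2*t)/4 + 3*sin(2*t)/8 + sin(3*t**2 - 12)/6 + cos(3*t).


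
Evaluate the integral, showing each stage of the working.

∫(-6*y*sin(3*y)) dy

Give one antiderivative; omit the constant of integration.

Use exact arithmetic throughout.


Step 1. Integrate ∫(-6*y*sin(3*y)) dy by parts with u = y, dv = (-6*sin(3*y)) dy, so v = 2*cos(3*y): now 2*y*cos(3*y) + ∫(-2*cos(3*y)) dy.
Step 2. Evaluate the standard form: now 2*y*cos(3*y) - 2*sin(3*y)/3.
Answer: 2*y*cos(3*y) - 2*sin(3*y)/3.


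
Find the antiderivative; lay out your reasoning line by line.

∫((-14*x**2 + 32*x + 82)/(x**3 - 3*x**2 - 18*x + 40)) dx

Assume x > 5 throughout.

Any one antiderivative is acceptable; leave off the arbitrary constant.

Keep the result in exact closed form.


Step 1. Decompose ∫((-14*x**2 + 32*x + 82)/(x**3 - 3*x**2 - 18*x + 40)) dx by partial fractions, (-14*x**2 + 32*x + 82)/(x**3 - 3*x**2 - 18*x + 40) = -5/(x + 4) - 5/(x - 2) - 4/(x - 5): now ∫(-4/(x - 5)) dx + ∫(-5/(x - 2)) dx + ∫(-5/(x + 4)) dx.
Step 2. Evaluate the standard form [assuming x > 2]: now -5*log(x - 2) + ∫(-4/(x - 5)) dx + ∫(-5/(x + 4)) dx.
Step 3. Evaluate the standard form [assuming x > 5]: now -4*log(x - 5) - 5*log(x - 2) + ∫(-5/(x + 4)) dx.
Step 4. Evaluate the standard form [assuming x > -4]: now -4*log(x - 5) - 5*log(x - 2) - 5*log(x + 4).
Answer: -4*log(x - 5) - 5*log(x - 2) - 5*log(x + 4).


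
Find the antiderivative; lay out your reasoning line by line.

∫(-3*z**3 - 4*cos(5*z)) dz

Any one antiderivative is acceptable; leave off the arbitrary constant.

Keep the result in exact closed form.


Step 1. Rewrite: now ∫(-3*z**3) dz + ∫(-4*cos(5*z)) dz.
Step 2. Evaluate the standard form: now -4*sin(5*z)/5 + ∫(-3*z**3) dz.
Step 3. Evaluate the standard form: now -3*z**4/4 - 4*sin(5*z)/5.
Answer: -3*z**4/4 - 4*sin(5*z)/5.


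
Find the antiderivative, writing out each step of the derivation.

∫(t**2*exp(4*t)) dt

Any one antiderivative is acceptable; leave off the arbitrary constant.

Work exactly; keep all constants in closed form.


Step 1. Integrate ∫(t**2*exp(4*t)) dt by parts with u = t**2, dv = (exp(4*t)) dt, so v = exp(4*t)/4: now t**2*exp(4*t)/4 + ∫(-t*exp(4*t)/2) dt.
Step 2. Integrate ∫(-t*exp(4*t)/2) dt by parts with u = t, dv = (-exp(4*t)/2) dt, so v = -exp(4*t)/8: now t**2*exp(4*t)/4 - t*exp(4*t)/8 + ∫(exp(4*t)/8) dt.
Step 3. Evaluate the standard form: now t**2*exp(4*t)/4 - t*exp(4*t)/8 + exp(4*t)/32.
Answer: t**2*exp(4*t)/4 - t*exp(4*t)/8 + exp(4*t)/32.


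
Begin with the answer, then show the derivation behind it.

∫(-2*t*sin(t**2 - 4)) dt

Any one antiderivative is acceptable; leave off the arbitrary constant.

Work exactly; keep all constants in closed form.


The answer is cos(t**2 - 4).
Step 1. Substitute u = t**2 - 4, turning ∫(-2*t*sin(t**2 - 4)) dt into ∫(-sin(u)) du: now ∫(-sin(u)) du.
Step 2. Evaluate the standard form: now cos(u).
Step 3. Substitute back u = t**2 - 4: now cos(t**2 - 4).
Answer: cos(t**2 - 4).


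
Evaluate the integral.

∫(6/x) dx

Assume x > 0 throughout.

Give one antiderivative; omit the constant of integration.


Answer: 6*log(x).


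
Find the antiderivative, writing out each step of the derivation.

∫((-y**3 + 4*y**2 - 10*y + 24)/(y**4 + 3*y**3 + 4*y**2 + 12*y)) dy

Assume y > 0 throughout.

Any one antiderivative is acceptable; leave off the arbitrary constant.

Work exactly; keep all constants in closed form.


Step 1. Decompose ∫((-y**3 + 4*y**2 - 10*y + 24)/(y**4 + 3*y**3 + 4*y**2 + 12*y)) dy by partial fractions, (-y**3 + 4*y**2 - 10*y + 24)/(y**4 + 3*y**3 + 4*y**2 + 12*y) = -2/(y**2 + 4) - 3/(y + 3) + 2/y: now ∫(2/y) dy + ∫(-3/(y + 3)) dy + ∫(-2/(y**2 + 4)) dy.
Step 2. Evaluate the standard form [assuming y > -3]: now -3*log(y + 3) + ∫(2/y) dy + ∫(-2/(y**2 + 4)) dy.
Step 3. Evaluate the standard form [assuming y > 0]: now 2*log(y) - 3*log(y + 3) + ∫(-2/(y**2 + 4)) dy.
Step 4. Evaluate the standard form: now 2*log(y) - 3*log(y + 3) - atan(y/2).
Answer: 2*log(y) - 3*log(y + 3) - atan(y/2).


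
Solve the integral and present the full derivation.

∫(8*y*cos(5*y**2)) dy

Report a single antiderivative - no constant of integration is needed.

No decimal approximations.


Step 1. Substitute u = y**2, turning ∫(8*y*cos(5*y**2)) dy into ∫(4*cos(5*u)) du: now ∫(4*cos(5*u)) du.
Step 2. Evaluate the standard form: now 4*sin(5*u)/5.
Step 3. Substitute back u = y**2: now 4*sin(5*y**2)/5.
Answer: 4*sin(5*y**2)/5.


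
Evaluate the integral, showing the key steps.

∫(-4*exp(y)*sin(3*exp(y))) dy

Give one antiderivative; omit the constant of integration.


Step 1. Substitute u = exp(y), turning ∫(-4*exp(y)*sin(3*exp(y))) dy into ∫(-4*sin(3*u)) du: now ∫(-4*sin(3*u)) du.
Step 2. Evaluate the standard form: now 4*cos(3*u)/3.
Step 3. Substitute back u = exp(y): now 4*cos(3*exp(y))/3.
Answer: 4*cos(3*exp(y))/3.


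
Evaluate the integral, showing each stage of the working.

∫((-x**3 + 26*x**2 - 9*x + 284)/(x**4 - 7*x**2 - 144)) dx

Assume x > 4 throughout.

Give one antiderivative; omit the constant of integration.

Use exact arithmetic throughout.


Step 1. Decompose ∫((-x**3 + 26*x**2 - 9*x + 284)/(x**4 - 7*x**2 - 144)) dx by partial fractions, (-x**3 + 26*x**2 - 9*x + 284)/(x**4 - 7*x**2 - 144) = -2/(x**2 + 9) - 4/(x + 4) + 3/(x - 4): now ∫(3/(x - 4)) dx + ∫(-4/(x + 4)) dx + ∫(-2/(x**2 + 9)) dx.
Step 2. Evaluate the standard form [assuming x > -4]: now -4*log(x + 4) + ∫(3/(x - 4)) dx + ∫(-2/(x**2 + 9)) dx.
Step 3. Evaluate the standard form [assuming x > 4]: now 3*log(x - 4) - 4*log(x + 4) + ∫(-2/(x**2 + 9)) dx.
Step 4. Evaluate the standard form: now 3*log(x - 4) - 4*log(x + 4) - 2*atan(x/3)/3.
Answer: 3*log(x - 4) - 4*log(x + 4) - 2*atan(x/3)/3.


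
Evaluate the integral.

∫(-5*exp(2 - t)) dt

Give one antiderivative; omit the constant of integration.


Answer: 5*exp(2 - t).


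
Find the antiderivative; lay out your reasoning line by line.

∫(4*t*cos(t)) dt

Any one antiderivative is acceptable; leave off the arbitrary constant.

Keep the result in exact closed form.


Step 1. Integrate ∫(4*t*cos(t)) dt by parts with u = t, dv = (4*cos(t)) dt, so v = 4*sin(t): now 4*t*sin(t) + ∫(-4*sin(t)) dt.
Step 2. Evaluate the standard form: now 4*t*sin(t) + 4*cos(t).
Answer: 4*t*sin(t) + 4*cos(t).


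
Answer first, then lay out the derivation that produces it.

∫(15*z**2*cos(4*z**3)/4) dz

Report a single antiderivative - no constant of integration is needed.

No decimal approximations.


The answer is 5*sin(4*z**3)/16.
Step 1. Substitute u = z**3, turning ∫(15*z**2*cos(4*z**3)/4) dz into ∫(5*cos(4*u)/4) du: now ∫(5*cos(4*u)/4) du.
Step 2. Evaluate the standard form: now 5*sin(4*u)/16.
Step 3. Substitute back u = z**3: now 5*sin(4*z**3)/16.
Answer: 5*sin(4*z**3)/16.


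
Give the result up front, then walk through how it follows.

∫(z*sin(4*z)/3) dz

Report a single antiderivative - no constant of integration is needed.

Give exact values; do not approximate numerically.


The answer is -z*cos(4*z)/12 + sin(4*z)/48.
Step 1. Integrate ∫(z*sin(4*z)/3) dz by parts with u = z, dv = (sin(4*z)/3) dz, so v = -cos(4*z)/12: now -z*cos(4*z)/12 + ∫(cos(4*z)/12) dz.
Step 2. Evaluate the standard form: now -z*cos(4*z)/12 + sin(4*z)/48.
Answer: -z*cos(4*z)/12 + sin(4*z)/48.


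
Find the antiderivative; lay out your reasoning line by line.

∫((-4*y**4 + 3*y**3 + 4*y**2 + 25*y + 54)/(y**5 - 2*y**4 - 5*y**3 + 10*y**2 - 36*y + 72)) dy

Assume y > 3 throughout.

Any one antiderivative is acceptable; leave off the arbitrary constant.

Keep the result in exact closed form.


Step 1. Decompose ∫((-4*y**4 + 3*y**3 + 4*y**2 + 25*y + 54)/(y**5 - 2*y**4 - 5*y**3 + 10*y**2 - 36*y + 72)) dy by partial fractions, (-4*y**4 + 3*y**3 + 4*y**2 + 25*y + 54)/(y**5 - 2*y**4 - 5*y**3 + 10*y**2 - 36*y + 72) = -1/(y**2 + 4) - 1/(y + 3) - 2/(y - 2) - 1/(y - 3): now ∫(-1/(y - 3)) dy + ∫(-2/(y - 2)) dy + ∫(-1/(y + 3)) dy + ∫(-1/(y**2 + 4)) dy.
Step 2. Evaluate the standard form [assuming y > -3]: now -log(y + 3) + ∫(-1/(y - 3)) dy + ∫(-2/(y - 2)) dy + ∫(-1/(y**2 + 4)) dy.
Step 3. Evaluate the standard form [assuming y > 3]: now -log(y - 3) - log(y + 3) + ∫(-2/(y - 2)) dy + ∫(-1/(y**2 + 4)) dy.
Step 4. Evaluate the standard form [assuming y > 2]: now -log(y - 3) - 2*log(y - 2) - log(y + 3) + ∫(-1/(y**2 + 4)) dy.
Step 5. Evaluate the standard form: now -log(y - 3) - 2*log(y - 2) - log(y + 3) - atan(y/2)/2.
Answer: -log(y - 3) - 2*log(y - 2) - log(y + 3) - atan(y/2)/2.


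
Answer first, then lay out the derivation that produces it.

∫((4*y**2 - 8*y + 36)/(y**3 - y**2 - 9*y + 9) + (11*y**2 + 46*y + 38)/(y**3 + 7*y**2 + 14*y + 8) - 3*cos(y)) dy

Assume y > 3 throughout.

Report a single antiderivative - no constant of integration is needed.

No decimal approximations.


The answer is 4*log(y - 3) - 4*log(y - 1) + log(y + 1) + 5*log(y + 2) + 4*log(y + 3) + 5*log(y + 4) - 3*sin(y).
Step 1. Rewrite: now ∫((4*y**2 - 8*y + 36)/(y**3 - y**2 - 9*y + 9)) dy + ∫((11*y**2 + 46*y + 38)/(y**3 + 7*y**2 + 14*y + 8)) dy + ∫(-3*cos(y)) dy.
Step 2. Evaluate the standard form: now -3*sin(y) + ∫((4*y**2 - 8*y + 36)/(y**3 - y**2 - 9*y + 9)) dy + ∫((11*y**2 + 46*y + 38)/(y**3 + 7*y**2 + 14*y + 8)) dy.
Step 3. Decompose ∫((11*y**2 + 46*y + 38)/(y**3 + 7*y**2 + 14*y + 8)) dy by partial fractions, (11*y**2 + 46*y + 38)/(y**3 + 7*y**2 + 14*y + 8) = 5/(y + 4) + 5/(y + 2) + 1/(y + 1): now -3*sin(y) + ∫((4*y**2 - 8*y + 36)/(y**3 - y**2 - 9*y + 9)) dy + ∫(1/(y + 1)) dy + ∫(5/(y + 2)) dy + ∫(5/(y + 4)) dy.
Step 4. Evaluate the standard form [assuming y > -1]: now log(y + 1) - 3*sin(y) + ∫((4*y**2 - 8*y + 36)/(y**3 - y**2 - 9*y + 9)) dy + ∫(5/(y + 2)) dy + ∫(5/(y + 4)) dy.
Step 5. Evaluate the standard form [assuming y > -2]: now log(y + 1) + 5*log(y + 2) - 3*sin(y) + ∫((4*y**2 - 8*y + 36)/(y**3 - y**2 - 9*y + 9)) dy + ∫(5/(y + 4)) dy.
Step 6. Evaluate the standard form [assuming y > -4]: now log(y + 1) + 5*log(y + 2) + 5*log(y + 4) - 3*sin(y) + ∫((4*y**2 - 8*y + 36)/(y**3 - y**2 - 9*y + 9)) dy.
Step 7. Decompose ∫((4*y**2 - 8*y + 36)/(y**3 - y**2 - 9*y + 9)) dy by partial fractions, (4*y**2 - 8*y + 36)/(y**3 - y**2 - 9*y + 9) = 4/(y + 3) - 4/(y - 1) + 4/(y - 3): now log(y + 1) + 5*log(y + 2) + 5*log(y + 4) - 3*sin(y) + ∫(4/(y - 3)) dy + ∫(-4/(y - 1)) dy + ∫(4/(y + 3)) dy.
Step 8. Evaluate the standard form [assuming y > 1]: now -4*log(y - 1) + log(y + 1) + 5*log(y + 2) + 5*log(y + 4) - 3*sin(y) + ∫(4/(y - 3)) dy + ∫(4/(y + 3)) dy.
Step 9. Evaluate the standard form [assuming y > 3]: now 4*log(y - 3) - 4*log(y - 1) + log(y + 1) + 5*log(y + 2) + 5*log(y + 4) - 3*sin(y) + ∫(4/(y + 3)) dy.
Step 10. Evaluate the standard form [assuming y > -3]: now 4*log(y - 3) - 4*log(y - 1) + log(y + 1) + 5*log(y + 2) + 4*log(y + 3) + 5*log(y + 4) - 3*sin(y).
Answer: 4*log(y - 3) - 4*log(y - 1) + log(y + 1) + 5*log(y + 2) + 4*log(y + 3) + 5*log(y + 4) - 3*sin(y).


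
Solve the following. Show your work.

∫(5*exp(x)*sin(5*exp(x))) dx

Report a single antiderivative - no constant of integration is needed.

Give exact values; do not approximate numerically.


Step 1. Substitute u = exp(x), turning ∫(5*exp(x)*sin(5*exp(x))) dx into ∫(5*sin(5*u)) du: now ∫(5*sin(5*u)) du.
Step 2. Evaluate the standard form: now -cos(5*u).
Step 3. Substitute back u = exp(x): now -cos(5*exp(x)).
Answer: -cos(5*exp(x)).


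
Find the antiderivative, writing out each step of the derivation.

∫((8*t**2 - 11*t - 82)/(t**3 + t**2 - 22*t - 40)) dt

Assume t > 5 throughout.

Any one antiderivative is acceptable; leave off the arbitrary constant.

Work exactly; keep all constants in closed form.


Step 1. Decompose ∫((8*t**2 - 11*t - 82)/(t**3 + t**2 - 22*t - 40)) dt by partial fractions, (8*t**2 - 11*t - 82)/(t**3 + t**2 - 22*t - 40) = 5/(t + 4) + 2/(t + 2) + 1/(t - 5): now ∫(1/(t - 5)) dt + ∫(2/(t + 2)) dt + ∫(5/(t + 4)) dt.
Step 2. Evaluate the standard form [assuming t > -2]: now 2*log(t + 2) + ∫(1/(t - 5)) dt + ∫(5/(t + 4)) dt.
Step 3. Evaluate the standard form [assuming t > 5]: now log(t - 5) + 2*log(t + 2) + ∫(5/(t + 4)) dt.
Step 4. Evaluate the standard form [assuming t > -4]: now log(t - 5) + 2*log(t + 2) + 5*log(t + 4).
Answer: log(t - 5) + 2*log(t + 2) + 5*log(t + 4).


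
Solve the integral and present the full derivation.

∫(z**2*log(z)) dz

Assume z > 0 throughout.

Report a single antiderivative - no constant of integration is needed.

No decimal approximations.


Step 1. Integrate ∫(z**2*log(z)) dz by parts with u = log(z), dv = (z**2) dz, so v = z**3/3 [assuming z > 0]: now z**3*log(z)/3 + ∫(-z**2/3) dz.
Step 2. Evaluate the standard form: now z**3*log(z)/3 - z**3/9.
Answer: z**3*log(z)/3 - z**3/9.


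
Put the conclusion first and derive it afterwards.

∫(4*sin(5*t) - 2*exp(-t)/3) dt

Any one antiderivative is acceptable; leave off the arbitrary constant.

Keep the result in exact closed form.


The answer is -4*cos(5*t)/5 + 2*exp(-t)/3.
Step 1. Rewrite: now ∫(-2*exp(-t)/3) dt + ∫(4*sin(5*t)) dt.
Step 2. Evaluate the standard form: now -4*cos(5*t)/5 + ∫(-2*exp(-t)/3) dt.
Step 3. Evaluate the standard form: now -4*cos(5*t)/5 + 2*exp(-t)/3.
Answer: -4*cos(5*t)/5 + 2*exp(-t)/3.


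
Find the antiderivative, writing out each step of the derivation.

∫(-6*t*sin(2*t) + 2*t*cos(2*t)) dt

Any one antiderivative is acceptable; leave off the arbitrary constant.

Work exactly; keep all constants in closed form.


Step 1. Rewrite: now ∫(-6*t*sin(2*t)) dt + ∫(2*t*cos(2*t)) dt.
Step 2. Integrate ∫(-6*t*sin(2*t)) dt by parts with u = t, dv = (-6*sin(2*t)) dt, so v = 3*cos(2*t): now 3*t*cos(2*t) + ∫(2*t*cos(2*t)) dt + ∫(-3*cos(2*t)) dt.
Step 3. Evaluate the standard form: now 3*t*cos(2*t) - 3*sin(2*t)/2 + ∫(2*t*cos(2*t)) dt.
Step 4. Integrate ∫(2*t*cos(2*t)) dt by parts with u = t, dv = (2*cos(2*t)) dt, so v = sin(2*t): now t*sin(2*t) + 3*t*cos(2*t) - 3*sin(2*t)/2 + ∫(-sin(2*t)) dt.
Step 5. Evaluate the standard form: now t*sin(2*t) + 3*t*cos(2*t) - 3*sin(2*t)/2 + cos(2*t)/2.
Answer: t*sin(2*t) + 3*t*cos(2*t) - 3*sin(2*t)/2 + cos(2*t)/2.


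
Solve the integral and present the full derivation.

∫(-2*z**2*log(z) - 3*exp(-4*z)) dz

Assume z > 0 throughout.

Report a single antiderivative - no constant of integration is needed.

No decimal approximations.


Step 1. Rewrite: now ∫(-2*z**2*log(z)) dz + ∫(-3*exp(-4*z)) dz.
Step 2. Integrate ∫(-2*z**2*log(z)) dz by parts with u = log(z), dv = (-2*z**2) dz, so v = -2*z**3/3 [assuming z > 0]: now -2*z**3*log(z)/3 + ∫(2*z**2/3) dz + ∫(-3*exp(-4*z)) dz.
Step 3. Evaluate the standard form: now -2*z**3*log(z)/3 + 2*z**3/9 + ∫(-3*exp(-4*z)) dz.
Step 4. Evaluate the standard form: now -2*z**3*log(z)/3 + 2*z**3/9 + 3*exp(-4*z)/4.
Answer: -2*z**3*log(z)/3 + 2*z**3/9 + 3*exp(-4*z)/4.


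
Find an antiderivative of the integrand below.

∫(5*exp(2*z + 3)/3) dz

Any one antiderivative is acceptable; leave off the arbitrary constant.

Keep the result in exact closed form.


Answer: 5*exp(2*z + 3)/6.


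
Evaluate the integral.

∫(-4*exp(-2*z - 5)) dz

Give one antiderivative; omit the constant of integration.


Answer: 2*exp(-2*z - 5).


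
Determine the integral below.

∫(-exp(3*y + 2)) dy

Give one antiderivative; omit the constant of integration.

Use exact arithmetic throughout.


Answer: -exp(3*y + 2)/3.


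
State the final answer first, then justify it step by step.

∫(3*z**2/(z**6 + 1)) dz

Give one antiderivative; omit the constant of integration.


The answer is atan(z**3).
Step 1. Substitute u = z**3, turning ∫(3*z**2/(z**6 + 1)) dz into ∫(1/(u**2 + 1)) du: now ∫(1/(u**2 + 1)) du.
Step 2. Evaluate the standard form: now atan(u).
Step 3. Substitute back u = z**3: now atan(z**3).
Answer: atan(z**3).


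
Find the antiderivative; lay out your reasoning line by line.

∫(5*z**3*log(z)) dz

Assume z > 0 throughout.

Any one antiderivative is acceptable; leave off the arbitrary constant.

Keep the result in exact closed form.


Step 1. Integrate ∫(5*z**3*log(z)) dz by parts with u = log(z), dv = (5*z**3) dz, so v = 5*z**4/4 [assuming z > 0]: now 5*z**4*log(z)/4 + ∫(-5*z**3/4) dz.
Step 2. Evaluate the standard form: now 5*z**4*log(z)/4 - 5*z**4/16.
Answer: 5*z**4*log(z)/4 - 5*z**4/16.


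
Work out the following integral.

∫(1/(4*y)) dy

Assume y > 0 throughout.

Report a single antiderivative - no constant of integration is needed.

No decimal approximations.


Answer: log(y)/4.


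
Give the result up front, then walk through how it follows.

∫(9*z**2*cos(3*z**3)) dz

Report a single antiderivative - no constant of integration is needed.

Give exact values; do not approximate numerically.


The answer is sin(3*z**3).
Step 1. Substitute u = z**3, turning ∫(9*z**2*cos(3*z**3)) dz into ∫(3*cos(3*u)) du: now ∫(3*cos(3*u)) du.
Step 2. Evaluate the standard form: now sin(3*u).
Step 3. Substitute back u = z**3: now sin(3*z**3).
Answer: sin(3*z**3).


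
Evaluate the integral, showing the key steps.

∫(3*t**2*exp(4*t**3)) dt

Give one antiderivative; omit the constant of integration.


Step 1. Substitute u = t**3, turning ∫(3*t**2*exp(4*t**3)) dt into ∫(exp(4*u)) du: now ∫(exp(4*u)) du.
Step 2. Evaluate the standard form: now exp(4*u)/4.
Step 3. Substitute back u = t**3: now exp(4*t**3)/4.
Answer: exp(4*t**3)/4.


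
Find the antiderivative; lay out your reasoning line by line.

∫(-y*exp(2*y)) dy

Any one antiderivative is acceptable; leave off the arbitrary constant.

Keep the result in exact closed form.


Step 1. Integrate ∫(-y*exp(2*y)) dy by parts with u = y, dv = (-exp(2*y)) dy, so v = -exp(2*y)/2: now -y*exp(2*y)/2 + ∫(exp(2*y)/2) dy.
Step 2. Evaluate the standard form: now -y*exp(2*y)/2 + exp(2*y)/4.
Answer: -y*exp(2*y)/2 + exp(2*y)/4.


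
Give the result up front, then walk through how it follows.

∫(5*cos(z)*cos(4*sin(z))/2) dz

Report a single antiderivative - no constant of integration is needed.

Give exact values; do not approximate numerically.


The answer is 5*sin(4*sin(z))/8.
Step 1. Substitute u = sin(z), turning ∫(5*cos(z)*cos(4*sin(z))/2) dz into ∫(5*cos(4*u)/2) du: now ∫(5*cos(4*u)/2) du.
Step 2. Evaluate the standard form: now 5*sin(4*u)/8.
Step 3. Substitute back u = sin(z): now 5*sin(4*sin(z))/8.
Answer: 5*sin(4*sin(z))/8.


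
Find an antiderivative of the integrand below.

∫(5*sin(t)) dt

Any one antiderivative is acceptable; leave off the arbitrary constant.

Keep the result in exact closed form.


Answer: -5*cos(t).


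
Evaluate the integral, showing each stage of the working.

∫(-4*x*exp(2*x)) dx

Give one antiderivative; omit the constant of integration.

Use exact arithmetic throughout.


Step 1. Integrate ∫(-4*x*exp(2*x)) dx by parts with u = x, dv = (-4*exp(2*x)) dx, so v = -2*exp(2*x): now -2*x*exp(2*x) + ∫(2*exp(2*x)) dx.
Step 2. Evaluate the standard form: now -2*x*exp(2*x) + exp(2*x).
Answer: -2*x*exp(2*x) + exp(2*x).


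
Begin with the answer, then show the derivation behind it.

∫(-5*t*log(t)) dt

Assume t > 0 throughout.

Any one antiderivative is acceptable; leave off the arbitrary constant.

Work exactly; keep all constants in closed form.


The answer is -5*t**2*log(t)/2 + 5*t**2/4.
Step 1. Integrate ∫(-5*t*log(t)) dt by parts with u = log(t), dv = (-5*t) dt, so v = -5*t**2/2 [assuming t > 0]: now -5*t**2*log(t)/2 + ∫(5*t/2) dt.
Step 2. Evaluate the standard form: now -5*t**2*log(t)/2 + 5*t**2/4.
Answer: -5*t**2*log(t)/2 + 5*t**2/4.


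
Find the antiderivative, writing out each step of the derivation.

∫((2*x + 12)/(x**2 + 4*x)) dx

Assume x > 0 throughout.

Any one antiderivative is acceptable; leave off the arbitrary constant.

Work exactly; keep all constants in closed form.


Step 1. Decompose ∫((2*x + 12)/(x**2 + 4*x)) dx by partial fractions, (2*x + 12)/(x**2 + 4*x) = -1/(x + 4) + 3/x: now ∫(3/x) dx + ∫(-1/(x + 4)) dx.
Step 2. Evaluate the standard form [assuming x > -4]: now -log(x + 4) + ∫(3/x) dx.
Step 3. Evaluate the standard form [assuming x > 0]: now 3*log(x) - log(x + 4).
Answer: 3*log(x) - log(x + 4).
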